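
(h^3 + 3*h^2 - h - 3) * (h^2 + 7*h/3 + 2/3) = h^5 + 16*h^4/3 + 20*h^3/3 - 10*h^2/3 - 23*h/3 - 2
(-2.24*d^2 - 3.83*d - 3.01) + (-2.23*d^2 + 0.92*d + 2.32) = -4.47*d^2 - 2.91*d - 0.69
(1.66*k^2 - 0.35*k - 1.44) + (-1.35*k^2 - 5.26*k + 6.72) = 0.31*k^2 - 5.61*k + 5.28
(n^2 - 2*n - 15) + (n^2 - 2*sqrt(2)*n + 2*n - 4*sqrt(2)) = 2*n^2 - 2*sqrt(2)*n - 15 - 4*sqrt(2)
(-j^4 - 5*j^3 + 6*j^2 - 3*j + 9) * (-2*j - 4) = 2*j^5 + 14*j^4 + 8*j^3 - 18*j^2 - 6*j - 36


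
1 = 1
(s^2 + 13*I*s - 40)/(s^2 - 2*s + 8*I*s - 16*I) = (s + 5*I)/(s - 2)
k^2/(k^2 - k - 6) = k^2/(k^2 - k - 6)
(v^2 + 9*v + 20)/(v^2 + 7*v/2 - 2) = 2*(v + 5)/(2*v - 1)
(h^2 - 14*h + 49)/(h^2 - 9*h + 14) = (h - 7)/(h - 2)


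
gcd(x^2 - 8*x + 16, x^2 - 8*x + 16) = x^2 - 8*x + 16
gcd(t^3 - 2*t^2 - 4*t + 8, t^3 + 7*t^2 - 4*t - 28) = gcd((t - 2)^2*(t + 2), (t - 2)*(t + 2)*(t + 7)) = t^2 - 4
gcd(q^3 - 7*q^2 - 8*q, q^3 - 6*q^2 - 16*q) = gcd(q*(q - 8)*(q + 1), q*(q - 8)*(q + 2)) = q^2 - 8*q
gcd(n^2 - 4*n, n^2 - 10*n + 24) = n - 4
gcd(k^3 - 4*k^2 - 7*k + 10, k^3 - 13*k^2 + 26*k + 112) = k + 2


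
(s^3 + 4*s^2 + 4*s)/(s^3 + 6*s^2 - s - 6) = s*(s^2 + 4*s + 4)/(s^3 + 6*s^2 - s - 6)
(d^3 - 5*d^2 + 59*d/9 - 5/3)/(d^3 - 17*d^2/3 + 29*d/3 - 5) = (d - 1/3)/(d - 1)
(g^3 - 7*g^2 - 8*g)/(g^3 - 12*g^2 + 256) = g*(g + 1)/(g^2 - 4*g - 32)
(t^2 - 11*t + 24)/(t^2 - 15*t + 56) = (t - 3)/(t - 7)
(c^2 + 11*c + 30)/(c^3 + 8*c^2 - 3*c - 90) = 1/(c - 3)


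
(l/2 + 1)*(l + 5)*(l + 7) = l^3/2 + 7*l^2 + 59*l/2 + 35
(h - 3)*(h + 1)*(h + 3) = h^3 + h^2 - 9*h - 9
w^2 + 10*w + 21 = (w + 3)*(w + 7)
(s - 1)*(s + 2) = s^2 + s - 2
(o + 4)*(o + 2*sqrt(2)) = o^2 + 2*sqrt(2)*o + 4*o + 8*sqrt(2)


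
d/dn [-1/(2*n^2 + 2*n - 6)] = (n + 1/2)/(n^2 + n - 3)^2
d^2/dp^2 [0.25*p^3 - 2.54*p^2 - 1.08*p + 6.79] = 1.5*p - 5.08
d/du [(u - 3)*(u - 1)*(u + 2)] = 3*u^2 - 4*u - 5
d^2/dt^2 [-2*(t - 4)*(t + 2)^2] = -12*t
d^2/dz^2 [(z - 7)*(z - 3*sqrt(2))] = 2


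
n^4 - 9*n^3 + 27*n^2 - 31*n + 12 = (n - 4)*(n - 3)*(n - 1)^2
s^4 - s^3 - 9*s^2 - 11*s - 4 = (s - 4)*(s + 1)^3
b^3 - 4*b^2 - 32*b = b*(b - 8)*(b + 4)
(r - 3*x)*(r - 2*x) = r^2 - 5*r*x + 6*x^2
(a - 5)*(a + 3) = a^2 - 2*a - 15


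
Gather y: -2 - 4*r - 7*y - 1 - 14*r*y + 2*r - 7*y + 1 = -2*r + y*(-14*r - 14) - 2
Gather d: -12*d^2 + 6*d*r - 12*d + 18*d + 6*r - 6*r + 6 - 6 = -12*d^2 + d*(6*r + 6)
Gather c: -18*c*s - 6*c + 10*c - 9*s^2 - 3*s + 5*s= c*(4 - 18*s) - 9*s^2 + 2*s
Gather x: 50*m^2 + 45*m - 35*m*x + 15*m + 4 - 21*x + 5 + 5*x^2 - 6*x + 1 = 50*m^2 + 60*m + 5*x^2 + x*(-35*m - 27) + 10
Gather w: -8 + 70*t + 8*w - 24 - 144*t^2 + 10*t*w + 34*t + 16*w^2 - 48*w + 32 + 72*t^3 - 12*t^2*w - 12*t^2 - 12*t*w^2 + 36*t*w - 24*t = 72*t^3 - 156*t^2 + 80*t + w^2*(16 - 12*t) + w*(-12*t^2 + 46*t - 40)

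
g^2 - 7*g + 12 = (g - 4)*(g - 3)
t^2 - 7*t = t*(t - 7)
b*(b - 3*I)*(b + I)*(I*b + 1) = I*b^4 + 3*b^3 + I*b^2 + 3*b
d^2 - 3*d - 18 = (d - 6)*(d + 3)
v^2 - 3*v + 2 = (v - 2)*(v - 1)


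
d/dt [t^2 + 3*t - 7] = 2*t + 3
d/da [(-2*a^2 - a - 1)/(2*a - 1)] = (-4*a^2 + 4*a + 3)/(4*a^2 - 4*a + 1)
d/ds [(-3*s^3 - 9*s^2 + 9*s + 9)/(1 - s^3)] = 9*(-s^4 + 2*s^3 + 2*s^2 - 2*s + 1)/(s^6 - 2*s^3 + 1)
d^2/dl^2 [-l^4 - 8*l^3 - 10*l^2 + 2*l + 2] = -12*l^2 - 48*l - 20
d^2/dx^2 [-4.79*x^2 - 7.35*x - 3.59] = -9.58000000000000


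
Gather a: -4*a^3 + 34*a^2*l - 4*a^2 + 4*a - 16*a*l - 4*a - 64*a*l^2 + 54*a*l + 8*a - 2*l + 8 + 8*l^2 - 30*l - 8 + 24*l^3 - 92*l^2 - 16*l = -4*a^3 + a^2*(34*l - 4) + a*(-64*l^2 + 38*l + 8) + 24*l^3 - 84*l^2 - 48*l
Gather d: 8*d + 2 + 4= 8*d + 6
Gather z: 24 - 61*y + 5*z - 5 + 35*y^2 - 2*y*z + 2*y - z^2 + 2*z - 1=35*y^2 - 59*y - z^2 + z*(7 - 2*y) + 18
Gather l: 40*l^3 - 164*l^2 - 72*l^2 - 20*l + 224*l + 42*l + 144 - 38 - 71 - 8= 40*l^3 - 236*l^2 + 246*l + 27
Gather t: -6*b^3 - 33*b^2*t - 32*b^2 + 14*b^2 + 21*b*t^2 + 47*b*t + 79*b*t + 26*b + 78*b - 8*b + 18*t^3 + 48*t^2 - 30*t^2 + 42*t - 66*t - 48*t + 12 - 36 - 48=-6*b^3 - 18*b^2 + 96*b + 18*t^3 + t^2*(21*b + 18) + t*(-33*b^2 + 126*b - 72) - 72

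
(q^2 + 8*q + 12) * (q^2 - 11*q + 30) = q^4 - 3*q^3 - 46*q^2 + 108*q + 360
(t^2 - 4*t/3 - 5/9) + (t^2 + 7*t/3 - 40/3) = 2*t^2 + t - 125/9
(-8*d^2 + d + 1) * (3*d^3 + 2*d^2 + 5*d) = -24*d^5 - 13*d^4 - 35*d^3 + 7*d^2 + 5*d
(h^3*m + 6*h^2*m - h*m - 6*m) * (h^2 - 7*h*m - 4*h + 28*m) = h^5*m - 7*h^4*m^2 + 2*h^4*m - 14*h^3*m^2 - 25*h^3*m + 175*h^2*m^2 - 2*h^2*m + 14*h*m^2 + 24*h*m - 168*m^2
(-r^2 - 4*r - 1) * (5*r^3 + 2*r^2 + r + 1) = -5*r^5 - 22*r^4 - 14*r^3 - 7*r^2 - 5*r - 1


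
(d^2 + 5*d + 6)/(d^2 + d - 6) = (d + 2)/(d - 2)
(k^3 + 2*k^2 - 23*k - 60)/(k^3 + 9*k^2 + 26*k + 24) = (k - 5)/(k + 2)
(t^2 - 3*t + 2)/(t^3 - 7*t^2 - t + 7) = (t - 2)/(t^2 - 6*t - 7)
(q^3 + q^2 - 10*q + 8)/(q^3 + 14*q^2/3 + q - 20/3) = 3*(q - 2)/(3*q + 5)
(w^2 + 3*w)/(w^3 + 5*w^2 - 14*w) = (w + 3)/(w^2 + 5*w - 14)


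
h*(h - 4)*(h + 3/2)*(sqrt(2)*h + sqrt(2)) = sqrt(2)*h^4 - 3*sqrt(2)*h^3/2 - 17*sqrt(2)*h^2/2 - 6*sqrt(2)*h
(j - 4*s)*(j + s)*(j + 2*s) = j^3 - j^2*s - 10*j*s^2 - 8*s^3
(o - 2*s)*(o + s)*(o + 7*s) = o^3 + 6*o^2*s - 9*o*s^2 - 14*s^3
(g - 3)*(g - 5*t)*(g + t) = g^3 - 4*g^2*t - 3*g^2 - 5*g*t^2 + 12*g*t + 15*t^2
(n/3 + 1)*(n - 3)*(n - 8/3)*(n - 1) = n^4/3 - 11*n^3/9 - 19*n^2/9 + 11*n - 8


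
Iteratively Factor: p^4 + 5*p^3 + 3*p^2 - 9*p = (p - 1)*(p^3 + 6*p^2 + 9*p) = p*(p - 1)*(p^2 + 6*p + 9) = p*(p - 1)*(p + 3)*(p + 3)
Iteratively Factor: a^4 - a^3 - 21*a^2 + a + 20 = (a - 5)*(a^3 + 4*a^2 - a - 4) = (a - 5)*(a + 4)*(a^2 - 1) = (a - 5)*(a + 1)*(a + 4)*(a - 1)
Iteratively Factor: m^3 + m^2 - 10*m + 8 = (m + 4)*(m^2 - 3*m + 2) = (m - 2)*(m + 4)*(m - 1)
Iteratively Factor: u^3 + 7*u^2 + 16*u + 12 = (u + 2)*(u^2 + 5*u + 6) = (u + 2)*(u + 3)*(u + 2)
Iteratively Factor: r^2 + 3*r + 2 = (r + 1)*(r + 2)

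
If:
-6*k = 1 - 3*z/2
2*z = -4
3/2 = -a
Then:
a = -3/2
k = -2/3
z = -2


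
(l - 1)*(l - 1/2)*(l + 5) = l^3 + 7*l^2/2 - 7*l + 5/2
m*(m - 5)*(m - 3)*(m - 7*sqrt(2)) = m^4 - 7*sqrt(2)*m^3 - 8*m^3 + 15*m^2 + 56*sqrt(2)*m^2 - 105*sqrt(2)*m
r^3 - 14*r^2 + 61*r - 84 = (r - 7)*(r - 4)*(r - 3)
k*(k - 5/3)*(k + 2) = k^3 + k^2/3 - 10*k/3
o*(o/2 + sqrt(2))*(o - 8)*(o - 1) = o^4/2 - 9*o^3/2 + sqrt(2)*o^3 - 9*sqrt(2)*o^2 + 4*o^2 + 8*sqrt(2)*o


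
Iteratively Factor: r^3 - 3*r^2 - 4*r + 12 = (r - 2)*(r^2 - r - 6) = (r - 2)*(r + 2)*(r - 3)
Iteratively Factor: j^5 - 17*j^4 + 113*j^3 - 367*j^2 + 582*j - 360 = (j - 3)*(j^4 - 14*j^3 + 71*j^2 - 154*j + 120) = (j - 3)^2*(j^3 - 11*j^2 + 38*j - 40) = (j - 3)^2*(j - 2)*(j^2 - 9*j + 20) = (j - 4)*(j - 3)^2*(j - 2)*(j - 5)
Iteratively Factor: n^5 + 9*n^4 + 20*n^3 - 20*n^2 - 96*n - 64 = (n + 2)*(n^4 + 7*n^3 + 6*n^2 - 32*n - 32) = (n + 2)*(n + 4)*(n^3 + 3*n^2 - 6*n - 8) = (n - 2)*(n + 2)*(n + 4)*(n^2 + 5*n + 4) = (n - 2)*(n + 2)*(n + 4)^2*(n + 1)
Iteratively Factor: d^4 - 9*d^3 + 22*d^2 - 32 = (d - 2)*(d^3 - 7*d^2 + 8*d + 16) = (d - 2)*(d + 1)*(d^2 - 8*d + 16) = (d - 4)*(d - 2)*(d + 1)*(d - 4)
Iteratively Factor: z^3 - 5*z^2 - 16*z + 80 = (z - 4)*(z^2 - z - 20) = (z - 4)*(z + 4)*(z - 5)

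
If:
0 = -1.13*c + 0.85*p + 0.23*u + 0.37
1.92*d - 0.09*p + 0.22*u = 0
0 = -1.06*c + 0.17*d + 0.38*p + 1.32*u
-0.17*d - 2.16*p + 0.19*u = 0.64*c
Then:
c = 0.33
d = -0.04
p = -0.07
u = 0.29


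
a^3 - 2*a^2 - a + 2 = (a - 2)*(a - 1)*(a + 1)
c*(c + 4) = c^2 + 4*c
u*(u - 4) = u^2 - 4*u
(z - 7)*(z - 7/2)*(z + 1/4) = z^3 - 41*z^2/4 + 175*z/8 + 49/8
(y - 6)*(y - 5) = y^2 - 11*y + 30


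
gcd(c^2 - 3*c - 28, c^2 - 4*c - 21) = c - 7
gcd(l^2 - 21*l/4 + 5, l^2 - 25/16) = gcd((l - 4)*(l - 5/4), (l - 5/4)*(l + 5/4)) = l - 5/4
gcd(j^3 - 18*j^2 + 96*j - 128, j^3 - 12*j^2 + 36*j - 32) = j^2 - 10*j + 16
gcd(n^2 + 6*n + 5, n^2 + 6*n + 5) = n^2 + 6*n + 5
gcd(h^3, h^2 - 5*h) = h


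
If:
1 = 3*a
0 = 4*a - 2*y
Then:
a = 1/3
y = 2/3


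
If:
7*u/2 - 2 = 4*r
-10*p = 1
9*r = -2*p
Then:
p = -1/10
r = 1/45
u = 188/315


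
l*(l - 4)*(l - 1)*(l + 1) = l^4 - 4*l^3 - l^2 + 4*l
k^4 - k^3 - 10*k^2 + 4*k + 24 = (k - 3)*(k - 2)*(k + 2)^2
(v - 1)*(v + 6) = v^2 + 5*v - 6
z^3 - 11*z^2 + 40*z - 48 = (z - 4)^2*(z - 3)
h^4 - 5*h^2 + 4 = (h - 2)*(h - 1)*(h + 1)*(h + 2)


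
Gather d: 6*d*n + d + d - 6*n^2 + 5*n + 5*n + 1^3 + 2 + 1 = d*(6*n + 2) - 6*n^2 + 10*n + 4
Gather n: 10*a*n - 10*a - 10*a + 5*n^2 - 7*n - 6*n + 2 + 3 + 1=-20*a + 5*n^2 + n*(10*a - 13) + 6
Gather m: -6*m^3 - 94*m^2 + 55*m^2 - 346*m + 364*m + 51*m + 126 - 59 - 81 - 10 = -6*m^3 - 39*m^2 + 69*m - 24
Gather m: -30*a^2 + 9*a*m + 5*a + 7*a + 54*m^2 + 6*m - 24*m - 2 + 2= -30*a^2 + 12*a + 54*m^2 + m*(9*a - 18)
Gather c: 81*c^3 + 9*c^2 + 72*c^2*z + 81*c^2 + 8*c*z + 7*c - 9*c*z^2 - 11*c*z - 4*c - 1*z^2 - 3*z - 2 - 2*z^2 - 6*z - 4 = 81*c^3 + c^2*(72*z + 90) + c*(-9*z^2 - 3*z + 3) - 3*z^2 - 9*z - 6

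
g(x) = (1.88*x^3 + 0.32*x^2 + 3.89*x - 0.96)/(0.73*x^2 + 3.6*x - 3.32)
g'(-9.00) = -4.60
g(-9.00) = -58.97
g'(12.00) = 2.33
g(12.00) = 23.04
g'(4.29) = 1.75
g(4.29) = 6.65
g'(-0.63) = -0.72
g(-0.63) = 0.71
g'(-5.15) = -229.16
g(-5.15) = 107.78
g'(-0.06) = -0.76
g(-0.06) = 0.34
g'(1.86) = 0.63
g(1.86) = 3.30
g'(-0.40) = -0.62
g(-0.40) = 0.56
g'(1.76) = 0.47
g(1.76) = 3.25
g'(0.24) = -1.82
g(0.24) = -0.01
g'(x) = (-1.46*x - 3.6)*(1.88*x^3 + 0.32*x^2 + 3.89*x - 0.96)/(0.73*x^2 + 3.6*x - 3.32)^2 + (5.64*x^2 + 0.64*x + 3.89)/(0.73*x^2 + 3.6*x - 3.32) = (1.3724*x^4 + 13.536*x^3 - 20.4125*x^2 - 0.7232*x - 9.4588)/(0.5329*x^4 + 5.256*x^3 + 8.1128*x^2 - 23.904*x + 11.0224)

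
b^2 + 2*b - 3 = (b - 1)*(b + 3)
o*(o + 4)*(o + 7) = o^3 + 11*o^2 + 28*o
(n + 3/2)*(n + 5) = n^2 + 13*n/2 + 15/2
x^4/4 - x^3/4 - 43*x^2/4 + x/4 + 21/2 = (x/4 + 1/4)*(x - 7)*(x - 1)*(x + 6)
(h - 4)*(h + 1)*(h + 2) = h^3 - h^2 - 10*h - 8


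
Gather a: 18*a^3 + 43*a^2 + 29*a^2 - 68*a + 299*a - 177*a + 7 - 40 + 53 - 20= 18*a^3 + 72*a^2 + 54*a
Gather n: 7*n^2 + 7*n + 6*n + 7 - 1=7*n^2 + 13*n + 6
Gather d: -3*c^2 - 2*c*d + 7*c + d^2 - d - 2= -3*c^2 + 7*c + d^2 + d*(-2*c - 1) - 2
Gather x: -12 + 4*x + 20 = 4*x + 8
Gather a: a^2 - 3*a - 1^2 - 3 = a^2 - 3*a - 4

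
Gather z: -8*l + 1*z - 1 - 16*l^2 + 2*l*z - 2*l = -16*l^2 - 10*l + z*(2*l + 1) - 1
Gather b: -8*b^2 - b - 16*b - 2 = -8*b^2 - 17*b - 2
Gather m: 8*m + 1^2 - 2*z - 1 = 8*m - 2*z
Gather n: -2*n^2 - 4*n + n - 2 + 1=-2*n^2 - 3*n - 1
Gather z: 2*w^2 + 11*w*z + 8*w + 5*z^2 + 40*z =2*w^2 + 8*w + 5*z^2 + z*(11*w + 40)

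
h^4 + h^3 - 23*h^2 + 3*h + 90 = (h - 3)^2*(h + 2)*(h + 5)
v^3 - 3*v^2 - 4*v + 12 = (v - 3)*(v - 2)*(v + 2)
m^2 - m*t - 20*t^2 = (m - 5*t)*(m + 4*t)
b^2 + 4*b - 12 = (b - 2)*(b + 6)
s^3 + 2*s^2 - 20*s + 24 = (s - 2)^2*(s + 6)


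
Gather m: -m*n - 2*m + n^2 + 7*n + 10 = m*(-n - 2) + n^2 + 7*n + 10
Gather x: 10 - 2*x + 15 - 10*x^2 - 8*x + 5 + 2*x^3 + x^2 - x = 2*x^3 - 9*x^2 - 11*x + 30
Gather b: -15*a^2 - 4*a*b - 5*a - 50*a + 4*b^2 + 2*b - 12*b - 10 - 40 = -15*a^2 - 55*a + 4*b^2 + b*(-4*a - 10) - 50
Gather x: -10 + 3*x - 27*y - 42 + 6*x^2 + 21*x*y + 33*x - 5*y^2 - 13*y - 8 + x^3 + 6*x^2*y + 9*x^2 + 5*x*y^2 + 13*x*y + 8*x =x^3 + x^2*(6*y + 15) + x*(5*y^2 + 34*y + 44) - 5*y^2 - 40*y - 60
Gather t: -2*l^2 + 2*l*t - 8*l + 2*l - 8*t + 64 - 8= -2*l^2 - 6*l + t*(2*l - 8) + 56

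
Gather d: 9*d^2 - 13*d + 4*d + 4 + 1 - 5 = 9*d^2 - 9*d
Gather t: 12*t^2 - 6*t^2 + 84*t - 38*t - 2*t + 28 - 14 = 6*t^2 + 44*t + 14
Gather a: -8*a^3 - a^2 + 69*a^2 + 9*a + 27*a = -8*a^3 + 68*a^2 + 36*a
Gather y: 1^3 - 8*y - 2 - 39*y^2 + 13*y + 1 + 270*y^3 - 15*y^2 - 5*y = 270*y^3 - 54*y^2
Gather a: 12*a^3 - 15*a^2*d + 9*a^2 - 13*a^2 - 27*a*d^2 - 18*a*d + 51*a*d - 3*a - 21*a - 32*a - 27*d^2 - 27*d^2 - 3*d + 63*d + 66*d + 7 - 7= 12*a^3 + a^2*(-15*d - 4) + a*(-27*d^2 + 33*d - 56) - 54*d^2 + 126*d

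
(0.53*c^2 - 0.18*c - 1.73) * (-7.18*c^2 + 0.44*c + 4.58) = -3.8054*c^4 + 1.5256*c^3 + 14.7696*c^2 - 1.5856*c - 7.9234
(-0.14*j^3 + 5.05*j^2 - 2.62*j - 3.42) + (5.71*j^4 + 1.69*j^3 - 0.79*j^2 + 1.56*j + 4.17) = 5.71*j^4 + 1.55*j^3 + 4.26*j^2 - 1.06*j + 0.75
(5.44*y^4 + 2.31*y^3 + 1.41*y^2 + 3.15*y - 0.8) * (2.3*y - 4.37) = 12.512*y^5 - 18.4598*y^4 - 6.8517*y^3 + 1.0833*y^2 - 15.6055*y + 3.496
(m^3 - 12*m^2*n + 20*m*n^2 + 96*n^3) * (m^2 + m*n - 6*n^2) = m^5 - 11*m^4*n + 2*m^3*n^2 + 188*m^2*n^3 - 24*m*n^4 - 576*n^5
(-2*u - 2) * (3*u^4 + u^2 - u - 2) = -6*u^5 - 6*u^4 - 2*u^3 + 6*u + 4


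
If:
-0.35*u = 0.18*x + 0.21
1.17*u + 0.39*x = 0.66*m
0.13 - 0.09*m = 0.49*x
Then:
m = -1.22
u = -0.85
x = 0.49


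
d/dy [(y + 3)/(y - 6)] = -9/(y - 6)^2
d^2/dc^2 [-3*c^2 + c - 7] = -6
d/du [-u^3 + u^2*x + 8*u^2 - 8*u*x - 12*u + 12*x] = -3*u^2 + 2*u*x + 16*u - 8*x - 12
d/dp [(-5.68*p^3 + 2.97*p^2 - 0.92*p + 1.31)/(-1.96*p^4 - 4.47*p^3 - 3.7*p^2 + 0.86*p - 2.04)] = (-11.1328*p^6 + 11.6424*p^5 + 28.8823*p^4 - 7.724*p^3 + 51.4789*p^2 - 2.4236*p + 0.7502)/(3.8416*p^8 + 17.5224*p^7 + 34.4849*p^6 + 29.7068*p^5 + 13.9984*p^4 + 11.8736*p^3 + 15.8356*p^2 - 3.5088*p + 4.1616)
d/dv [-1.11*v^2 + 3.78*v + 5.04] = 3.78 - 2.22*v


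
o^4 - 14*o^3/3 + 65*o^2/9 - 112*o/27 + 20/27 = (o - 2)*(o - 5/3)*(o - 2/3)*(o - 1/3)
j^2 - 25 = (j - 5)*(j + 5)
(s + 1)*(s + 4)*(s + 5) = s^3 + 10*s^2 + 29*s + 20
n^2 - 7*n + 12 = (n - 4)*(n - 3)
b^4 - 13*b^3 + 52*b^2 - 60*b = b*(b - 6)*(b - 5)*(b - 2)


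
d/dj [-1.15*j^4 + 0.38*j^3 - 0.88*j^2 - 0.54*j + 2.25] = -4.6*j^3 + 1.14*j^2 - 1.76*j - 0.54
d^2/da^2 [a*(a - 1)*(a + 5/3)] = 6*a + 4/3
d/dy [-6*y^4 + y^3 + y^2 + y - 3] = -24*y^3 + 3*y^2 + 2*y + 1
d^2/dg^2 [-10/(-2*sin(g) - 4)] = 5*(2*sin(g) + cos(g)^2 + 1)/(sin(g) + 2)^3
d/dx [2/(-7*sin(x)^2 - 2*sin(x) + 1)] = 4*(7*sin(x) + 1)*cos(x)/(7*sin(x)^2 + 2*sin(x) - 1)^2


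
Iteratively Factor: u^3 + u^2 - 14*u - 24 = (u + 2)*(u^2 - u - 12) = (u - 4)*(u + 2)*(u + 3)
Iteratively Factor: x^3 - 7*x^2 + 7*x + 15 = (x - 3)*(x^2 - 4*x - 5) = (x - 3)*(x + 1)*(x - 5)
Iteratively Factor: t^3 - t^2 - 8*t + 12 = (t - 2)*(t^2 + t - 6) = (t - 2)*(t + 3)*(t - 2)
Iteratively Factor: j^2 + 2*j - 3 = (j + 3)*(j - 1)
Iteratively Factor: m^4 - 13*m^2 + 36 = (m - 2)*(m^3 + 2*m^2 - 9*m - 18) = (m - 2)*(m + 3)*(m^2 - m - 6) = (m - 3)*(m - 2)*(m + 3)*(m + 2)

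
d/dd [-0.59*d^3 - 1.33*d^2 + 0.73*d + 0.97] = -1.77*d^2 - 2.66*d + 0.73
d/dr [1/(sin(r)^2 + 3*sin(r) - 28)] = -(2*sin(r) + 3)*cos(r)/(sin(r)^2 + 3*sin(r) - 28)^2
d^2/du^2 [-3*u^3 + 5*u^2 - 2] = 10 - 18*u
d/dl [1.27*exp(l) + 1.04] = 1.27*exp(l)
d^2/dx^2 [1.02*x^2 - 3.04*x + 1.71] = 2.04000000000000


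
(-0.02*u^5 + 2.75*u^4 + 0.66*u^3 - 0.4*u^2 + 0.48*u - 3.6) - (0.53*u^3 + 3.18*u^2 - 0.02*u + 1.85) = -0.02*u^5 + 2.75*u^4 + 0.13*u^3 - 3.58*u^2 + 0.5*u - 5.45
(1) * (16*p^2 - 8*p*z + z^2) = 16*p^2 - 8*p*z + z^2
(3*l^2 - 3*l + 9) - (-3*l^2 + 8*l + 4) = 6*l^2 - 11*l + 5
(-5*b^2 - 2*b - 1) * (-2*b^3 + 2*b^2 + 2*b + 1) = 10*b^5 - 6*b^4 - 12*b^3 - 11*b^2 - 4*b - 1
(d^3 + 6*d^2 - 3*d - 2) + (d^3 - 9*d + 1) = 2*d^3 + 6*d^2 - 12*d - 1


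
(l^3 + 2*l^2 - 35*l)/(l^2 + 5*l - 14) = l*(l - 5)/(l - 2)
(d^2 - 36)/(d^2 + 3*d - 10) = (d^2 - 36)/(d^2 + 3*d - 10)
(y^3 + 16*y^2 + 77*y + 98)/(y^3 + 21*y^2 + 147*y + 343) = (y + 2)/(y + 7)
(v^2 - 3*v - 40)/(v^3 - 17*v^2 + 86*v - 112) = (v + 5)/(v^2 - 9*v + 14)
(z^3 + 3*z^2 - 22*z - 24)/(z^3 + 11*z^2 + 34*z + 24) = (z - 4)/(z + 4)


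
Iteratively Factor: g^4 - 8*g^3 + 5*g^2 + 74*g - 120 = (g + 3)*(g^3 - 11*g^2 + 38*g - 40) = (g - 2)*(g + 3)*(g^2 - 9*g + 20) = (g - 4)*(g - 2)*(g + 3)*(g - 5)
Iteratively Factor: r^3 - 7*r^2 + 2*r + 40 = (r + 2)*(r^2 - 9*r + 20) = (r - 4)*(r + 2)*(r - 5)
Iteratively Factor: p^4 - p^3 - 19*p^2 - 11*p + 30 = (p - 5)*(p^3 + 4*p^2 + p - 6) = (p - 5)*(p + 2)*(p^2 + 2*p - 3) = (p - 5)*(p + 2)*(p + 3)*(p - 1)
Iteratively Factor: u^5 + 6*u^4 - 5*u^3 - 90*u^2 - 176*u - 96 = (u + 1)*(u^4 + 5*u^3 - 10*u^2 - 80*u - 96) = (u + 1)*(u + 3)*(u^3 + 2*u^2 - 16*u - 32) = (u + 1)*(u + 2)*(u + 3)*(u^2 - 16) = (u + 1)*(u + 2)*(u + 3)*(u + 4)*(u - 4)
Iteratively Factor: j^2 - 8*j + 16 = (j - 4)*(j - 4)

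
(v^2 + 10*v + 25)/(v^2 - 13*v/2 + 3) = 2*(v^2 + 10*v + 25)/(2*v^2 - 13*v + 6)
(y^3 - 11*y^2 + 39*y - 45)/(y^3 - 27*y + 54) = (y - 5)/(y + 6)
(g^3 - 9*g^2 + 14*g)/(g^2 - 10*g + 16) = g*(g - 7)/(g - 8)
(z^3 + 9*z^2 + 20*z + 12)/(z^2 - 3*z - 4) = (z^2 + 8*z + 12)/(z - 4)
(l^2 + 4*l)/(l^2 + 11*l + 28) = l/(l + 7)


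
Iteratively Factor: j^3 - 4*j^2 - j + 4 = (j + 1)*(j^2 - 5*j + 4) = (j - 1)*(j + 1)*(j - 4)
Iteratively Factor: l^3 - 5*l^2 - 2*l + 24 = (l + 2)*(l^2 - 7*l + 12) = (l - 3)*(l + 2)*(l - 4)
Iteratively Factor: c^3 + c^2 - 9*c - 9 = (c + 3)*(c^2 - 2*c - 3) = (c + 1)*(c + 3)*(c - 3)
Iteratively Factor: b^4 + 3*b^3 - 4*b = (b - 1)*(b^3 + 4*b^2 + 4*b) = (b - 1)*(b + 2)*(b^2 + 2*b) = b*(b - 1)*(b + 2)*(b + 2)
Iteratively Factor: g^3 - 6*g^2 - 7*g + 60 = (g - 5)*(g^2 - g - 12) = (g - 5)*(g - 4)*(g + 3)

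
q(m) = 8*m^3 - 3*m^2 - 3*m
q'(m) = 24*m^2 - 6*m - 3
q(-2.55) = -144.51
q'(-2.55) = 168.36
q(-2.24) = -98.25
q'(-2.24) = 130.86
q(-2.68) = -167.50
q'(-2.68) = 185.46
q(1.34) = 9.84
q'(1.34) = 32.05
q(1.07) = 3.16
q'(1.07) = 18.06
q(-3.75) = -452.81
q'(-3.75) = 357.00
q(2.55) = 105.49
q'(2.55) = 137.76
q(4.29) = 563.55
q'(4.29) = 412.96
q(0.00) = 0.00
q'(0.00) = -3.00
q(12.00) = 13356.00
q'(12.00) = 3381.00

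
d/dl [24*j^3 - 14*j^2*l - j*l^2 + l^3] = -14*j^2 - 2*j*l + 3*l^2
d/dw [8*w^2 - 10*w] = 16*w - 10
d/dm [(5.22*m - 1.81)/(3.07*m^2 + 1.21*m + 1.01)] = (-16.0254*m^2 + 11.1134*m + 7.4623)/(9.4249*m^4 + 7.4294*m^3 + 7.6655*m^2 + 2.4442*m + 1.0201)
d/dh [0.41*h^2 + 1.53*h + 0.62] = 0.82*h + 1.53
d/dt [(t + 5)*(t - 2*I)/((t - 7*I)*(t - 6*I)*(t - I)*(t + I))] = (-2*t^5 + t^4*(-15 + 19*I) + t^3*(52 + 170*I) + t^2*(595 - 95*I) + t*(-84 - 820*I) - 80 + 84*I)/(t^8 - 26*I*t^7 - 251*t^6 + 1040*I*t^5 + 1259*t^4 + 2158*I*t^3 + 3275*t^2 + 1092*I*t + 1764)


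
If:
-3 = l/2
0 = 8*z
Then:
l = -6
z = 0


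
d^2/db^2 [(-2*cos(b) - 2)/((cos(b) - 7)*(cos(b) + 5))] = 2*(6*(1 - cos(b)^2)^2 + cos(b)^5 + 202*cos(b)^3 + 80*cos(b)^2 + 957*cos(b) + 56)/((cos(b) - 7)^3*(cos(b) + 5)^3)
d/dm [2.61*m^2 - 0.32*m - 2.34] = 5.22*m - 0.32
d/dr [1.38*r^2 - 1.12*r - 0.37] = 2.76*r - 1.12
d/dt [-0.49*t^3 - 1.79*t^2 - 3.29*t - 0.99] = -1.47*t^2 - 3.58*t - 3.29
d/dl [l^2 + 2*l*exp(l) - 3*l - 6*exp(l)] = 2*l*exp(l) + 2*l - 4*exp(l) - 3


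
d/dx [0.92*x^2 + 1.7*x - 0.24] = 1.84*x + 1.7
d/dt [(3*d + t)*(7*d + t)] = 10*d + 2*t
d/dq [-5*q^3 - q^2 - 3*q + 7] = -15*q^2 - 2*q - 3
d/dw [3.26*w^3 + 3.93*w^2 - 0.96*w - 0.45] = 9.78*w^2 + 7.86*w - 0.96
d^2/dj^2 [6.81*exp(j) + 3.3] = 6.81*exp(j)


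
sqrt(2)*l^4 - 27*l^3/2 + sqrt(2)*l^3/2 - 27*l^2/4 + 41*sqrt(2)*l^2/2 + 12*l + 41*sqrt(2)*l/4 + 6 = (l + 1/2)*(l - 4*sqrt(2))*(l - 3*sqrt(2))*(sqrt(2)*l + 1/2)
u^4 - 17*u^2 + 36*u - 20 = (u - 2)^2*(u - 1)*(u + 5)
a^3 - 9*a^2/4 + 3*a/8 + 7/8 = (a - 7/4)*(a - 1)*(a + 1/2)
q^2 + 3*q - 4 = (q - 1)*(q + 4)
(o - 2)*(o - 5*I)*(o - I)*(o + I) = o^4 - 2*o^3 - 5*I*o^3 + o^2 + 10*I*o^2 - 2*o - 5*I*o + 10*I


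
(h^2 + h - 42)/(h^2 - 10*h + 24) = (h + 7)/(h - 4)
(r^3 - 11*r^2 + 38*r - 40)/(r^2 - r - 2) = (r^2 - 9*r + 20)/(r + 1)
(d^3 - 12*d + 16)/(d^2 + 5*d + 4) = (d^2 - 4*d + 4)/(d + 1)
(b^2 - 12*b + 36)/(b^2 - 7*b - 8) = (-b^2 + 12*b - 36)/(-b^2 + 7*b + 8)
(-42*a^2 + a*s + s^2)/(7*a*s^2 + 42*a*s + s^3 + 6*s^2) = (-6*a + s)/(s*(s + 6))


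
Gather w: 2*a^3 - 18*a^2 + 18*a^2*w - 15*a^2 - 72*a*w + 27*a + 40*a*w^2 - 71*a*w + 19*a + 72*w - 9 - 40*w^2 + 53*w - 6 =2*a^3 - 33*a^2 + 46*a + w^2*(40*a - 40) + w*(18*a^2 - 143*a + 125) - 15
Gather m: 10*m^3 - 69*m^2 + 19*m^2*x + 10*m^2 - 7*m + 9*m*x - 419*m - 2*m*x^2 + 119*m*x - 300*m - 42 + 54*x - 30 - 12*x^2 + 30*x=10*m^3 + m^2*(19*x - 59) + m*(-2*x^2 + 128*x - 726) - 12*x^2 + 84*x - 72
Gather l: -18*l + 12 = 12 - 18*l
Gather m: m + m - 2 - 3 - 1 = 2*m - 6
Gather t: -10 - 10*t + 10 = -10*t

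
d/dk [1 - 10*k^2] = -20*k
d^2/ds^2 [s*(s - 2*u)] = 2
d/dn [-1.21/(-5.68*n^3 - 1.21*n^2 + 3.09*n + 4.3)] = (-20.6184*n^2 - 2.9282*n + 3.7389)/(5.68*n^3 + 1.21*n^2 - 3.09*n - 4.3)^2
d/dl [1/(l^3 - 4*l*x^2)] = (-3*l^2 + 4*x^2)/(l^2*(l^2 - 4*x^2)^2)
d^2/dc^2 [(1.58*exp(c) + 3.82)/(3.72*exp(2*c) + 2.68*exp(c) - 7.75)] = (21.864672*exp(4*c) + 195.698784*exp(3*c) + 387.560016*exp(2*c) + 500.775768*exp(c) + 174.24015)*exp(c)/(51.478848*exp(6*c) + 111.260736*exp(5*c) - 241.587216*exp(4*c) - 444.337568*exp(3*c) + 503.3067*exp(2*c) + 482.9025*exp(c) - 465.484375)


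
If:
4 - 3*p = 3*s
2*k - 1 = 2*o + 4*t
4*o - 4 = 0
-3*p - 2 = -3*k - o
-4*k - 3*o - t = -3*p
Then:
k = -13/6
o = 1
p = -5/2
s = 23/6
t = -11/6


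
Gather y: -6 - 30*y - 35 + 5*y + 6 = -25*y - 35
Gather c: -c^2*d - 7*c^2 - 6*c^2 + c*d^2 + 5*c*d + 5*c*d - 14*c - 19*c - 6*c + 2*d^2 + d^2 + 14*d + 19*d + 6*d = c^2*(-d - 13) + c*(d^2 + 10*d - 39) + 3*d^2 + 39*d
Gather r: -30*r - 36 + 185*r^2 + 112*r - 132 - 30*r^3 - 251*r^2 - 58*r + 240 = -30*r^3 - 66*r^2 + 24*r + 72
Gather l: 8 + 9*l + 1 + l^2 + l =l^2 + 10*l + 9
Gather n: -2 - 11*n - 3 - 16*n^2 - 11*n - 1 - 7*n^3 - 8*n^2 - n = -7*n^3 - 24*n^2 - 23*n - 6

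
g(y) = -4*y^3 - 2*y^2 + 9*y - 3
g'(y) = -12*y^2 - 4*y + 9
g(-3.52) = 115.00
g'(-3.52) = -125.60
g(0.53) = 0.61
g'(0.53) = 3.51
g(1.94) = -22.27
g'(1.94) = -43.92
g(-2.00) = 3.00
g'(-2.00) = -31.00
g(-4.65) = 314.08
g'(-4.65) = -231.87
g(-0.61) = -8.33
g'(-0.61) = 6.97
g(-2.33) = 15.77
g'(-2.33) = -46.83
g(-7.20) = 1321.51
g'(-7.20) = -584.28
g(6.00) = -885.00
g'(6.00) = -447.00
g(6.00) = -885.00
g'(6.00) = -447.00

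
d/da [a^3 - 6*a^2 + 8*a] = 3*a^2 - 12*a + 8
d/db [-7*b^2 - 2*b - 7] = -14*b - 2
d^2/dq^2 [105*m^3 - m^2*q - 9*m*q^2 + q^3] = -18*m + 6*q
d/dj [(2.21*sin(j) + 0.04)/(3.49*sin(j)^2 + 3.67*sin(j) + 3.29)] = (-7.7129*sin(j)^2 - 0.279199999999999*sin(j) + 7.1241)*cos(j)/(12.1801*sin(j)^4 + 25.6166*sin(j)^3 + 36.4331*sin(j)^2 + 24.1486*sin(j) + 10.8241)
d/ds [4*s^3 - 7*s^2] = 2*s*(6*s - 7)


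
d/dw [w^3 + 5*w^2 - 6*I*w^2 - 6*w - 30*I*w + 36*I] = 3*w^2 + w*(10 - 12*I) - 6 - 30*I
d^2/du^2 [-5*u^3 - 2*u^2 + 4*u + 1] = -30*u - 4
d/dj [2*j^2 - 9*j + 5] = 4*j - 9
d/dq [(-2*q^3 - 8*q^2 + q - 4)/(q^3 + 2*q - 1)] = (8*q^4 - 10*q^3 + 2*q^2 + 16*q + 7)/(q^6 + 4*q^4 - 2*q^3 + 4*q^2 - 4*q + 1)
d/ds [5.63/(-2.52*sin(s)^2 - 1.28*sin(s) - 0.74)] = (28.3752*sin(s) + 7.2064)*cos(s)/(2.52*sin(s)^2 + 1.28*sin(s) + 0.74)^2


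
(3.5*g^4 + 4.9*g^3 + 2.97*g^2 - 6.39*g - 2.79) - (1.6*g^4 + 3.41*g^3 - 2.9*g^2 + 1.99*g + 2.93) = 1.9*g^4 + 1.49*g^3 + 5.87*g^2 - 8.38*g - 5.72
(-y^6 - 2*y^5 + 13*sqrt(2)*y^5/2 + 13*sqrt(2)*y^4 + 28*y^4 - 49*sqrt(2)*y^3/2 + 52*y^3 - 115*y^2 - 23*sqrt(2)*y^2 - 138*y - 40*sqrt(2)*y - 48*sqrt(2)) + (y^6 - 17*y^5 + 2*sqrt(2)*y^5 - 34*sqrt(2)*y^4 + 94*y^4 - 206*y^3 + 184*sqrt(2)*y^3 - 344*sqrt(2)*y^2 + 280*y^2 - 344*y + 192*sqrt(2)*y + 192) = -19*y^5 + 17*sqrt(2)*y^5/2 - 21*sqrt(2)*y^4 + 122*y^4 - 154*y^3 + 319*sqrt(2)*y^3/2 - 367*sqrt(2)*y^2 + 165*y^2 - 482*y + 152*sqrt(2)*y - 48*sqrt(2) + 192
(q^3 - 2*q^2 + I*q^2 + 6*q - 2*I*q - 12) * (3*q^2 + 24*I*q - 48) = 3*q^5 - 6*q^4 + 27*I*q^4 - 54*q^3 - 54*I*q^3 + 108*q^2 + 96*I*q^2 - 288*q - 192*I*q + 576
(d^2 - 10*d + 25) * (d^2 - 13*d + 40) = d^4 - 23*d^3 + 195*d^2 - 725*d + 1000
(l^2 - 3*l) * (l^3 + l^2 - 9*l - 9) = l^5 - 2*l^4 - 12*l^3 + 18*l^2 + 27*l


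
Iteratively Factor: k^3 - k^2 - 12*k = (k + 3)*(k^2 - 4*k) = (k - 4)*(k + 3)*(k)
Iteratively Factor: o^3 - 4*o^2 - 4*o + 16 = (o - 4)*(o^2 - 4) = (o - 4)*(o + 2)*(o - 2)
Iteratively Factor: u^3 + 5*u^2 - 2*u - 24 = (u + 4)*(u^2 + u - 6) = (u - 2)*(u + 4)*(u + 3)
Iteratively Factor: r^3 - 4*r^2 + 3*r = (r - 3)*(r^2 - r) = (r - 3)*(r - 1)*(r)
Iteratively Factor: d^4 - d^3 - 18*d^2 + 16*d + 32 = (d - 4)*(d^3 + 3*d^2 - 6*d - 8) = (d - 4)*(d + 4)*(d^2 - d - 2) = (d - 4)*(d - 2)*(d + 4)*(d + 1)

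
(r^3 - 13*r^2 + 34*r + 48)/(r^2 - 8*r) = r - 5 - 6/r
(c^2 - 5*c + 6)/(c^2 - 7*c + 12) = (c - 2)/(c - 4)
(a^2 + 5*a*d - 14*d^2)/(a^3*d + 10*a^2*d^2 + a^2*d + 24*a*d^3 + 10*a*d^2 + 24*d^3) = (a^2 + 5*a*d - 14*d^2)/(d*(a^3 + 10*a^2*d + a^2 + 24*a*d^2 + 10*a*d + 24*d^2))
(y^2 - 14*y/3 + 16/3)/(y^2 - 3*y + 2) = (y - 8/3)/(y - 1)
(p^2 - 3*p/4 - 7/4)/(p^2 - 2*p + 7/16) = 4*(p + 1)/(4*p - 1)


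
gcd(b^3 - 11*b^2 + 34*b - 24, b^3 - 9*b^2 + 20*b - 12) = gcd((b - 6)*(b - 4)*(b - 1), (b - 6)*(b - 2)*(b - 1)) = b^2 - 7*b + 6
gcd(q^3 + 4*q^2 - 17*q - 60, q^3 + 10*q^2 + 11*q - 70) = q + 5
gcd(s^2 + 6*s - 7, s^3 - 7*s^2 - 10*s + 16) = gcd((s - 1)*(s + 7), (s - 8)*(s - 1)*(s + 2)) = s - 1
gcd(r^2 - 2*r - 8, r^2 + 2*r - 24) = r - 4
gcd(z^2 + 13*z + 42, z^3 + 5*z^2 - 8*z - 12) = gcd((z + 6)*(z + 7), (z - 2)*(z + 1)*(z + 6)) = z + 6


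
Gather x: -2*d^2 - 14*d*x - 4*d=-2*d^2 - 14*d*x - 4*d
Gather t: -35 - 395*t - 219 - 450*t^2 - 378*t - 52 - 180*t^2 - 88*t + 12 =-630*t^2 - 861*t - 294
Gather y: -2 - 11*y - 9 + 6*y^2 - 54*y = 6*y^2 - 65*y - 11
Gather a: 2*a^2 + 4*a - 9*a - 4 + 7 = 2*a^2 - 5*a + 3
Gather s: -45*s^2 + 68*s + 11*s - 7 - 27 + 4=-45*s^2 + 79*s - 30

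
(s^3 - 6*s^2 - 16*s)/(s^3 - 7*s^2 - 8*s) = (s + 2)/(s + 1)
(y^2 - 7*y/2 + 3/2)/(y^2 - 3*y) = (y - 1/2)/y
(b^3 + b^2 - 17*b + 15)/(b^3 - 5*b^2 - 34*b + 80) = (b^2 - 4*b + 3)/(b^2 - 10*b + 16)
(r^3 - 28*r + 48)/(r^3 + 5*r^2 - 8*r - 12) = (r - 4)/(r + 1)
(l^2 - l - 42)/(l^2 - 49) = (l + 6)/(l + 7)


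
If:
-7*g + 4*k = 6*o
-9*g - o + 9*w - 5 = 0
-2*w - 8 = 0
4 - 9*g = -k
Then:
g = -230/83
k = -2402/83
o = -1333/83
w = -4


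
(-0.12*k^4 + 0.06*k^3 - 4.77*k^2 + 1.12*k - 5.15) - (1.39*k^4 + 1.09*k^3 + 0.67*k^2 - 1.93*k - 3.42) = -1.51*k^4 - 1.03*k^3 - 5.44*k^2 + 3.05*k - 1.73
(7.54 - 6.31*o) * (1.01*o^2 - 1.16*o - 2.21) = -6.3731*o^3 + 14.935*o^2 + 5.1987*o - 16.6634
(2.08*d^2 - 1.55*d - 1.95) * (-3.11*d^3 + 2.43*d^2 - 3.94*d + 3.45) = -6.4688*d^5 + 9.8749*d^4 - 5.8972*d^3 + 8.5445*d^2 + 2.3355*d - 6.7275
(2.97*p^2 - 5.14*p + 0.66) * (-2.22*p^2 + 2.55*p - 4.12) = -6.5934*p^4 + 18.9843*p^3 - 26.8086*p^2 + 22.8598*p - 2.7192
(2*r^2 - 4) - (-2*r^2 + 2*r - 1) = 4*r^2 - 2*r - 3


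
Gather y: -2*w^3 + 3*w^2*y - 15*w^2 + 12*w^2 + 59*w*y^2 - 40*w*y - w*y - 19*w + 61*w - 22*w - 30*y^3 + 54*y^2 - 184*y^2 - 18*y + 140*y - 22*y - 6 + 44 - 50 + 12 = -2*w^3 - 3*w^2 + 20*w - 30*y^3 + y^2*(59*w - 130) + y*(3*w^2 - 41*w + 100)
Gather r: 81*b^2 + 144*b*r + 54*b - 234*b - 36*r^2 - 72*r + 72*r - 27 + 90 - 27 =81*b^2 + 144*b*r - 180*b - 36*r^2 + 36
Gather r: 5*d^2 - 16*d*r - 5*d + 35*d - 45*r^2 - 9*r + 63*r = 5*d^2 + 30*d - 45*r^2 + r*(54 - 16*d)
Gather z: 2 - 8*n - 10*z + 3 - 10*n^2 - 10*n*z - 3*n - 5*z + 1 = -10*n^2 - 11*n + z*(-10*n - 15) + 6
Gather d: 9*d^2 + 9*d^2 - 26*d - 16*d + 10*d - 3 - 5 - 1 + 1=18*d^2 - 32*d - 8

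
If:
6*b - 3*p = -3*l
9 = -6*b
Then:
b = -3/2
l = p + 3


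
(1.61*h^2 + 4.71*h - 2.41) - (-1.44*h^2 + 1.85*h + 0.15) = 3.05*h^2 + 2.86*h - 2.56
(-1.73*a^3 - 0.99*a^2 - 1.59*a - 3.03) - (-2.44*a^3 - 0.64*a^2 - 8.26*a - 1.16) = 0.71*a^3 - 0.35*a^2 + 6.67*a - 1.87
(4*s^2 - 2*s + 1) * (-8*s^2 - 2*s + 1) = -32*s^4 + 8*s^3 - 4*s + 1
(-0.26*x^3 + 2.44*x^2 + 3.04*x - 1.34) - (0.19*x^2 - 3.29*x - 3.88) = -0.26*x^3 + 2.25*x^2 + 6.33*x + 2.54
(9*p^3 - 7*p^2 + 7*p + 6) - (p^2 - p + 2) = 9*p^3 - 8*p^2 + 8*p + 4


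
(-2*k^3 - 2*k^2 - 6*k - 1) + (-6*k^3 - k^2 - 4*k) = -8*k^3 - 3*k^2 - 10*k - 1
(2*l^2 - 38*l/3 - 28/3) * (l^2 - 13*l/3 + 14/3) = 2*l^4 - 64*l^3/3 + 494*l^2/9 - 56*l/3 - 392/9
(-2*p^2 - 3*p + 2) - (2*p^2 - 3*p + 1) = 1 - 4*p^2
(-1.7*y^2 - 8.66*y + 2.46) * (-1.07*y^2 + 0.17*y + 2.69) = 1.819*y^4 + 8.9772*y^3 - 8.6774*y^2 - 22.8772*y + 6.6174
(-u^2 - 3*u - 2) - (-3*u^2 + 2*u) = 2*u^2 - 5*u - 2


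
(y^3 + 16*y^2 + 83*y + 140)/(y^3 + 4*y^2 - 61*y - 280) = (y + 4)/(y - 8)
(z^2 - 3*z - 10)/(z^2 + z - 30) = (z + 2)/(z + 6)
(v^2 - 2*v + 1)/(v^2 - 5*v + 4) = (v - 1)/(v - 4)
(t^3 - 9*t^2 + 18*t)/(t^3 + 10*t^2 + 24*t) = (t^2 - 9*t + 18)/(t^2 + 10*t + 24)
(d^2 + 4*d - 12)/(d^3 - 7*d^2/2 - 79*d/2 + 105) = 2*(d - 2)/(2*d^2 - 19*d + 35)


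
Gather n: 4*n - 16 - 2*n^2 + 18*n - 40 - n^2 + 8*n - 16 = -3*n^2 + 30*n - 72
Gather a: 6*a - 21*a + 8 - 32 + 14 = -15*a - 10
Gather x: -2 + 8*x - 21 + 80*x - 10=88*x - 33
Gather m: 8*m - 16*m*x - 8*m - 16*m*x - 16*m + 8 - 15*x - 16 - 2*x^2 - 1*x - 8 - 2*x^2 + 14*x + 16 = m*(-32*x - 16) - 4*x^2 - 2*x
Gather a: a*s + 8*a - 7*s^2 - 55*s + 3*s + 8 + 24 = a*(s + 8) - 7*s^2 - 52*s + 32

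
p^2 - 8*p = p*(p - 8)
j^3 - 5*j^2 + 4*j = j*(j - 4)*(j - 1)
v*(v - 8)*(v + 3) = v^3 - 5*v^2 - 24*v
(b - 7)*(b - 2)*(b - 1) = b^3 - 10*b^2 + 23*b - 14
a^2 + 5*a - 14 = (a - 2)*(a + 7)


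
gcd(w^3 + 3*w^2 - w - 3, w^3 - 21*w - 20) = w + 1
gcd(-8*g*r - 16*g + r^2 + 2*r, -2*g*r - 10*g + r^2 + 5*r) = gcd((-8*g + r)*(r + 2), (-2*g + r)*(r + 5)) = 1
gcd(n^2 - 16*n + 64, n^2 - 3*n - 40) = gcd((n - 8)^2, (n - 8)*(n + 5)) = n - 8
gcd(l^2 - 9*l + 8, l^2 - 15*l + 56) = l - 8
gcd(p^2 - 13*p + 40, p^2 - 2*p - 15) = p - 5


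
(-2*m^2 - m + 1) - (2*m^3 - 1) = -2*m^3 - 2*m^2 - m + 2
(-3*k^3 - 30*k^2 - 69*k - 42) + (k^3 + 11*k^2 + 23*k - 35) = -2*k^3 - 19*k^2 - 46*k - 77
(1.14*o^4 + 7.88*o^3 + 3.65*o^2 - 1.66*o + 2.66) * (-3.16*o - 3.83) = -3.6024*o^5 - 29.267*o^4 - 41.7144*o^3 - 8.7339*o^2 - 2.0478*o - 10.1878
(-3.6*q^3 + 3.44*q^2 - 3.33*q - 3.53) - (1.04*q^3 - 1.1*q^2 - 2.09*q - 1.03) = -4.64*q^3 + 4.54*q^2 - 1.24*q - 2.5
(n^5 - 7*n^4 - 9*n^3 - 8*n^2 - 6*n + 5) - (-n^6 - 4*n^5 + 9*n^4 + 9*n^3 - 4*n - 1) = n^6 + 5*n^5 - 16*n^4 - 18*n^3 - 8*n^2 - 2*n + 6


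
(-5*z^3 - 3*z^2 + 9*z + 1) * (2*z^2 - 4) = -10*z^5 - 6*z^4 + 38*z^3 + 14*z^2 - 36*z - 4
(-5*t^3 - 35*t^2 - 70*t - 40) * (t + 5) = -5*t^4 - 60*t^3 - 245*t^2 - 390*t - 200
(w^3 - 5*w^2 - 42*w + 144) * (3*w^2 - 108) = 3*w^5 - 15*w^4 - 234*w^3 + 972*w^2 + 4536*w - 15552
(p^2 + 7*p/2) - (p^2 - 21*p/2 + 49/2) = 14*p - 49/2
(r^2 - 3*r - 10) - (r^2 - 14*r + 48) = 11*r - 58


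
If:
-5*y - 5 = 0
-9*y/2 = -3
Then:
No Solution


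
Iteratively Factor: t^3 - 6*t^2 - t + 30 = (t + 2)*(t^2 - 8*t + 15) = (t - 3)*(t + 2)*(t - 5)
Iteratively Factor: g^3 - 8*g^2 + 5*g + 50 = (g + 2)*(g^2 - 10*g + 25) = (g - 5)*(g + 2)*(g - 5)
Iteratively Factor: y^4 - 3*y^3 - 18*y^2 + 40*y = (y - 2)*(y^3 - y^2 - 20*y) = y*(y - 2)*(y^2 - y - 20) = y*(y - 2)*(y + 4)*(y - 5)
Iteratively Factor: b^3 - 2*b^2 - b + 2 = (b - 1)*(b^2 - b - 2) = (b - 2)*(b - 1)*(b + 1)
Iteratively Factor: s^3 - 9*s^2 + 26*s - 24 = (s - 3)*(s^2 - 6*s + 8) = (s - 4)*(s - 3)*(s - 2)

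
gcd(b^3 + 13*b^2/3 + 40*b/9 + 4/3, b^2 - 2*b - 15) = b + 3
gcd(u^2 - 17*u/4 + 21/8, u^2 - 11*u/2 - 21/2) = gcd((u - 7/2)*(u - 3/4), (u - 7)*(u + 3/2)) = 1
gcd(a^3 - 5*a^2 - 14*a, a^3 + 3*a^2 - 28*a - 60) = a + 2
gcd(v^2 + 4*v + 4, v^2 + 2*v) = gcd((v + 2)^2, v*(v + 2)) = v + 2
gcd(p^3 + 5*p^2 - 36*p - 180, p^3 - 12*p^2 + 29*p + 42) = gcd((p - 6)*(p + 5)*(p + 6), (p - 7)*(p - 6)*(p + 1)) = p - 6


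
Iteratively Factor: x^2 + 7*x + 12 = (x + 4)*(x + 3)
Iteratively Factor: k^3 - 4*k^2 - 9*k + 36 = (k - 3)*(k^2 - k - 12) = (k - 3)*(k + 3)*(k - 4)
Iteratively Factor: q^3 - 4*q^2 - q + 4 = (q + 1)*(q^2 - 5*q + 4) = (q - 1)*(q + 1)*(q - 4)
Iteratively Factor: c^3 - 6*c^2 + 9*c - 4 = (c - 1)*(c^2 - 5*c + 4) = (c - 1)^2*(c - 4)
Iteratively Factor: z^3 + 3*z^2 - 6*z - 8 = (z - 2)*(z^2 + 5*z + 4) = (z - 2)*(z + 1)*(z + 4)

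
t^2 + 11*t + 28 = (t + 4)*(t + 7)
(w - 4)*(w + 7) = w^2 + 3*w - 28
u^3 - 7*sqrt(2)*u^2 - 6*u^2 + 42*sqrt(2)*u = u*(u - 6)*(u - 7*sqrt(2))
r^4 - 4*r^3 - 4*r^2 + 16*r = r*(r - 4)*(r - 2)*(r + 2)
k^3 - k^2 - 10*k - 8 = (k - 4)*(k + 1)*(k + 2)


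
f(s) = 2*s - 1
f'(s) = 2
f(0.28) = -0.44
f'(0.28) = 2.00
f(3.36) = 5.72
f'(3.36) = 2.00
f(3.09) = 5.18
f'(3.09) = 2.00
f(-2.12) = -5.24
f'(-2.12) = 2.00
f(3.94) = 6.88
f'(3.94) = 2.00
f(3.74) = 6.48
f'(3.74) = 2.00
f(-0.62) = -2.24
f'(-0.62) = 2.00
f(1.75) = 2.50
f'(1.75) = 2.00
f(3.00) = 5.00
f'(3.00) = 2.00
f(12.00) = 23.00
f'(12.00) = 2.00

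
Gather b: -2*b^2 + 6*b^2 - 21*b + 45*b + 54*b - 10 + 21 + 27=4*b^2 + 78*b + 38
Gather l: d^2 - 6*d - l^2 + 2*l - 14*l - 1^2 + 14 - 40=d^2 - 6*d - l^2 - 12*l - 27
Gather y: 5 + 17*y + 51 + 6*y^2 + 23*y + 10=6*y^2 + 40*y + 66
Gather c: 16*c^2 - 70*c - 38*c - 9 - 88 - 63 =16*c^2 - 108*c - 160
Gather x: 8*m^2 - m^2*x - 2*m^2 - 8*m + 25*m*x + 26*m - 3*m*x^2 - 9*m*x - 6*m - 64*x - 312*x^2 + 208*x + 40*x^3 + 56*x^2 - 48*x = 6*m^2 + 12*m + 40*x^3 + x^2*(-3*m - 256) + x*(-m^2 + 16*m + 96)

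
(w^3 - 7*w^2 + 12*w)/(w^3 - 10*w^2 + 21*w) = (w - 4)/(w - 7)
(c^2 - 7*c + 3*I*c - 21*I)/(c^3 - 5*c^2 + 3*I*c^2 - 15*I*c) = (c - 7)/(c*(c - 5))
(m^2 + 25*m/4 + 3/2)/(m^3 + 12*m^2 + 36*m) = (m + 1/4)/(m*(m + 6))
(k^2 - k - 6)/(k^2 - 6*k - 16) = (k - 3)/(k - 8)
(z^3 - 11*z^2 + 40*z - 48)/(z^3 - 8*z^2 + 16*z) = (z - 3)/z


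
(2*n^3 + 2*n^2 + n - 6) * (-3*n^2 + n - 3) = -6*n^5 - 4*n^4 - 7*n^3 + 13*n^2 - 9*n + 18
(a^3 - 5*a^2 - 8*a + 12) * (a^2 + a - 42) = a^5 - 4*a^4 - 55*a^3 + 214*a^2 + 348*a - 504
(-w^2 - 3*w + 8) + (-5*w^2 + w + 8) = -6*w^2 - 2*w + 16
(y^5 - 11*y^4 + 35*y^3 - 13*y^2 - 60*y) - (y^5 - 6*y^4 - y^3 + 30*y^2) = -5*y^4 + 36*y^3 - 43*y^2 - 60*y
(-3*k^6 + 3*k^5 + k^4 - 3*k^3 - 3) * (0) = 0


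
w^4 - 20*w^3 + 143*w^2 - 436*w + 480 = (w - 8)*(w - 5)*(w - 4)*(w - 3)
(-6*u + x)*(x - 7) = -6*u*x + 42*u + x^2 - 7*x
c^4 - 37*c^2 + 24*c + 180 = (c - 5)*(c - 3)*(c + 2)*(c + 6)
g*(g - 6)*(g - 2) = g^3 - 8*g^2 + 12*g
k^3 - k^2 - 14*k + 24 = (k - 3)*(k - 2)*(k + 4)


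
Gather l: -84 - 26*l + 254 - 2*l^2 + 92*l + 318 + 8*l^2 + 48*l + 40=6*l^2 + 114*l + 528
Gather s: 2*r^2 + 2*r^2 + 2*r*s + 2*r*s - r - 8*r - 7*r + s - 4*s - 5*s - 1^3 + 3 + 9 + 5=4*r^2 - 16*r + s*(4*r - 8) + 16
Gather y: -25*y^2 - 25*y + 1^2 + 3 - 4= -25*y^2 - 25*y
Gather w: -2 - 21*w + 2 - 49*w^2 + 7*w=-49*w^2 - 14*w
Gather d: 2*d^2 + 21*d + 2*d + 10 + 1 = 2*d^2 + 23*d + 11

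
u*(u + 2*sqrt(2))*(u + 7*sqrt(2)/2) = u^3 + 11*sqrt(2)*u^2/2 + 14*u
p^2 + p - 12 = (p - 3)*(p + 4)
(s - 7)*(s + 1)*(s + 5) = s^3 - s^2 - 37*s - 35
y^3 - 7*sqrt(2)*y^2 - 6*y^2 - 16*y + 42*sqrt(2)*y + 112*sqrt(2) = (y - 8)*(y + 2)*(y - 7*sqrt(2))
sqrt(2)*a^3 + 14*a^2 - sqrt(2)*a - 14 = (a - 1)*(a + 7*sqrt(2))*(sqrt(2)*a + sqrt(2))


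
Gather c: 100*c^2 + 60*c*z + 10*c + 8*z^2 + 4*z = 100*c^2 + c*(60*z + 10) + 8*z^2 + 4*z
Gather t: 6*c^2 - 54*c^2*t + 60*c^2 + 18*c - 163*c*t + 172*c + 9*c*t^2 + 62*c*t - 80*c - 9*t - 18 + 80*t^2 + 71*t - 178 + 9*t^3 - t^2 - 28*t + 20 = 66*c^2 + 110*c + 9*t^3 + t^2*(9*c + 79) + t*(-54*c^2 - 101*c + 34) - 176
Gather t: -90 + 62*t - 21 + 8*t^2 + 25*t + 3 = 8*t^2 + 87*t - 108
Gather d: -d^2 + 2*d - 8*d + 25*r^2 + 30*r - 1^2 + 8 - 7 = -d^2 - 6*d + 25*r^2 + 30*r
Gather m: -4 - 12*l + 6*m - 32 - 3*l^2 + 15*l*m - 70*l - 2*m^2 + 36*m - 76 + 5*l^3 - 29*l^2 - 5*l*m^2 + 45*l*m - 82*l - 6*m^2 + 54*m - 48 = 5*l^3 - 32*l^2 - 164*l + m^2*(-5*l - 8) + m*(60*l + 96) - 160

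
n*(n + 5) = n^2 + 5*n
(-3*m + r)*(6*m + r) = -18*m^2 + 3*m*r + r^2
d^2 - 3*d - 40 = (d - 8)*(d + 5)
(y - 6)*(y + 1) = y^2 - 5*y - 6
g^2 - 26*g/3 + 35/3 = (g - 7)*(g - 5/3)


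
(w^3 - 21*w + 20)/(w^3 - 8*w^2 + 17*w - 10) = (w^2 + w - 20)/(w^2 - 7*w + 10)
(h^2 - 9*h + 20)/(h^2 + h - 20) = (h - 5)/(h + 5)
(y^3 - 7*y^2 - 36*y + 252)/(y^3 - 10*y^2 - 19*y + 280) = (y^2 - 36)/(y^2 - 3*y - 40)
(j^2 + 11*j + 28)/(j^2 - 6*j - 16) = (j^2 + 11*j + 28)/(j^2 - 6*j - 16)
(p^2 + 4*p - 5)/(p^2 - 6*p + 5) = (p + 5)/(p - 5)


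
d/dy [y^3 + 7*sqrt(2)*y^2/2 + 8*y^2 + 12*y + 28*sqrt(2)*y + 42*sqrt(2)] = 3*y^2 + 7*sqrt(2)*y + 16*y + 12 + 28*sqrt(2)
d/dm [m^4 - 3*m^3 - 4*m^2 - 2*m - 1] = 4*m^3 - 9*m^2 - 8*m - 2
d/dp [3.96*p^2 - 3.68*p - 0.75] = 7.92*p - 3.68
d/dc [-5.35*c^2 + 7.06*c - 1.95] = 7.06 - 10.7*c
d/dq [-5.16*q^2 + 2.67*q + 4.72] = 2.67 - 10.32*q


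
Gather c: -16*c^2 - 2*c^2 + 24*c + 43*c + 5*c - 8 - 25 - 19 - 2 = -18*c^2 + 72*c - 54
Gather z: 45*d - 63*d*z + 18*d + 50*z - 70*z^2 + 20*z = 63*d - 70*z^2 + z*(70 - 63*d)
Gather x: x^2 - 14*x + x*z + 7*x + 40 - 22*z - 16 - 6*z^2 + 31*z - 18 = x^2 + x*(z - 7) - 6*z^2 + 9*z + 6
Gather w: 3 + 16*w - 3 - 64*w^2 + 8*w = -64*w^2 + 24*w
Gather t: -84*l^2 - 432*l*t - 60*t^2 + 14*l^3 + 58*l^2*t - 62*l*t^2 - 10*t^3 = 14*l^3 - 84*l^2 - 10*t^3 + t^2*(-62*l - 60) + t*(58*l^2 - 432*l)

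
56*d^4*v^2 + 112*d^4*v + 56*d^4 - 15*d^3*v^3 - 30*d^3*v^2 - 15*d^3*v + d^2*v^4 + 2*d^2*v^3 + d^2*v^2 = (-8*d + v)*(-7*d + v)*(d*v + d)^2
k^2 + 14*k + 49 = (k + 7)^2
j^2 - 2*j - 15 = (j - 5)*(j + 3)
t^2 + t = t*(t + 1)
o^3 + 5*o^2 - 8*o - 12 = (o - 2)*(o + 1)*(o + 6)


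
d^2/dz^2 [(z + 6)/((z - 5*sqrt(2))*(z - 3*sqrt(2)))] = 2*(z^3 + 18*z^2 - 144*sqrt(2)*z - 90*z + 240*sqrt(2) + 588)/(z^6 - 24*sqrt(2)*z^5 + 474*z^4 - 2464*sqrt(2)*z^3 + 14220*z^2 - 21600*sqrt(2)*z + 27000)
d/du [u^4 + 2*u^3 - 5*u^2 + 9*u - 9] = 4*u^3 + 6*u^2 - 10*u + 9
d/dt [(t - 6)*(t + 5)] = 2*t - 1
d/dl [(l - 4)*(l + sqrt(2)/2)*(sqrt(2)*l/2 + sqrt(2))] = 3*sqrt(2)*l^2/2 - 2*sqrt(2)*l + l - 4*sqrt(2) - 1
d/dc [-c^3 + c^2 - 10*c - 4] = -3*c^2 + 2*c - 10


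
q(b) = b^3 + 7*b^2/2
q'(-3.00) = 6.00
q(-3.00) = 4.50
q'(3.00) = 48.00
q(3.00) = 58.50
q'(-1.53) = -3.69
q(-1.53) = 4.61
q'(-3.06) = 6.67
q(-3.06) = 4.12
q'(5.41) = 125.67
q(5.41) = 260.78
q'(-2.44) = 0.78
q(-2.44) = 6.31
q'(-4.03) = 20.51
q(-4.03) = -8.61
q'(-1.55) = -3.64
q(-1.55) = 4.68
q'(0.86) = 8.24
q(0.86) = 3.22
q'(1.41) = 15.83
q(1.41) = 9.76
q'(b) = 3*b^2 + 7*b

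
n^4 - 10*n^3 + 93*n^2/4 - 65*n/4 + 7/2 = (n - 7)*(n - 2)*(n - 1/2)^2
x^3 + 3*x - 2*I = (x - I)^2*(x + 2*I)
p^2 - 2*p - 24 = (p - 6)*(p + 4)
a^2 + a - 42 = (a - 6)*(a + 7)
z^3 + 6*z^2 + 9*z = z*(z + 3)^2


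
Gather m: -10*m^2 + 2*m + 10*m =-10*m^2 + 12*m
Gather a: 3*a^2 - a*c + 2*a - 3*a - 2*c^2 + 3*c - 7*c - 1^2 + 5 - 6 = 3*a^2 + a*(-c - 1) - 2*c^2 - 4*c - 2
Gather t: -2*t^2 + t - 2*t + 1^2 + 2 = -2*t^2 - t + 3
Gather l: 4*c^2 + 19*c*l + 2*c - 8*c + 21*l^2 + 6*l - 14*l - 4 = 4*c^2 - 6*c + 21*l^2 + l*(19*c - 8) - 4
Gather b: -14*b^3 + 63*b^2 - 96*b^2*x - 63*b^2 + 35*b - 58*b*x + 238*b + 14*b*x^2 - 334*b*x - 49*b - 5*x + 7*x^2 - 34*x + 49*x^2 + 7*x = -14*b^3 - 96*b^2*x + b*(14*x^2 - 392*x + 224) + 56*x^2 - 32*x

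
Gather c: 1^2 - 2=-1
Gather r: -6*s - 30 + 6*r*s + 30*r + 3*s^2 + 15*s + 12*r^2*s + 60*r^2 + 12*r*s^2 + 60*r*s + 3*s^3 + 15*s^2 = r^2*(12*s + 60) + r*(12*s^2 + 66*s + 30) + 3*s^3 + 18*s^2 + 9*s - 30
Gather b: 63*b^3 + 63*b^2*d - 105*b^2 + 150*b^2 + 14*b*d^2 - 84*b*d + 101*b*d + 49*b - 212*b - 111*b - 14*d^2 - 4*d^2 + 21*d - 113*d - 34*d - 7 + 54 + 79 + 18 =63*b^3 + b^2*(63*d + 45) + b*(14*d^2 + 17*d - 274) - 18*d^2 - 126*d + 144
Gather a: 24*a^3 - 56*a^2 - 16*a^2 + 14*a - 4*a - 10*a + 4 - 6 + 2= 24*a^3 - 72*a^2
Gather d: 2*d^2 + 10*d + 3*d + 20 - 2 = 2*d^2 + 13*d + 18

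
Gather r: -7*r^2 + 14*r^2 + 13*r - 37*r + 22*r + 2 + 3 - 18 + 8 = 7*r^2 - 2*r - 5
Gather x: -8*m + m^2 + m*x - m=m^2 + m*x - 9*m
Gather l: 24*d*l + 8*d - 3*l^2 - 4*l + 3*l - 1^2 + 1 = 8*d - 3*l^2 + l*(24*d - 1)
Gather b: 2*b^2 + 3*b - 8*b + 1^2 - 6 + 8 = 2*b^2 - 5*b + 3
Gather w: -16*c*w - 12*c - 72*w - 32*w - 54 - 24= -12*c + w*(-16*c - 104) - 78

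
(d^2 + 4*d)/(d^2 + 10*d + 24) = d/(d + 6)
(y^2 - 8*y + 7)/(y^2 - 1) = (y - 7)/(y + 1)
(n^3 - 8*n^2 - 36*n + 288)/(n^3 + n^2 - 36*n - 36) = (n - 8)/(n + 1)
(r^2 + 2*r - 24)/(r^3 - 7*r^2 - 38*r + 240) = (r - 4)/(r^2 - 13*r + 40)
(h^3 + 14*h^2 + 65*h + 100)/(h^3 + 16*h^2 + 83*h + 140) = (h + 5)/(h + 7)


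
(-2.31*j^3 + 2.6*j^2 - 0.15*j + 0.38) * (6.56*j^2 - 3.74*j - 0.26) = -15.1536*j^5 + 25.6954*j^4 - 10.1074*j^3 + 2.3778*j^2 - 1.3822*j - 0.0988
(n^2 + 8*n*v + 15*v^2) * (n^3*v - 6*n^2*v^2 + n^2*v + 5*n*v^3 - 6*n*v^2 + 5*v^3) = n^5*v + 2*n^4*v^2 + n^4*v - 28*n^3*v^3 + 2*n^3*v^2 - 50*n^2*v^4 - 28*n^2*v^3 + 75*n*v^5 - 50*n*v^4 + 75*v^5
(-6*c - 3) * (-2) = 12*c + 6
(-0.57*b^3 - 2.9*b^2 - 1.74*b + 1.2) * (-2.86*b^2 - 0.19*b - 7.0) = 1.6302*b^5 + 8.4023*b^4 + 9.5174*b^3 + 17.1986*b^2 + 11.952*b - 8.4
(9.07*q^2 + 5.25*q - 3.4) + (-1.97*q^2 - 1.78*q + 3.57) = 7.1*q^2 + 3.47*q + 0.17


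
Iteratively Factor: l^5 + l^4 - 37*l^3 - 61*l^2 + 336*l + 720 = (l - 4)*(l^4 + 5*l^3 - 17*l^2 - 129*l - 180) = (l - 4)*(l + 3)*(l^3 + 2*l^2 - 23*l - 60) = (l - 4)*(l + 3)^2*(l^2 - l - 20) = (l - 4)*(l + 3)^2*(l + 4)*(l - 5)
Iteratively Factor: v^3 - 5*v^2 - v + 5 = (v - 1)*(v^2 - 4*v - 5) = (v - 5)*(v - 1)*(v + 1)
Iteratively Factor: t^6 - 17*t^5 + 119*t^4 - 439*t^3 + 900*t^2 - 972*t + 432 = (t - 2)*(t^5 - 15*t^4 + 89*t^3 - 261*t^2 + 378*t - 216) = (t - 4)*(t - 2)*(t^4 - 11*t^3 + 45*t^2 - 81*t + 54) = (t - 4)*(t - 2)^2*(t^3 - 9*t^2 + 27*t - 27) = (t - 4)*(t - 3)*(t - 2)^2*(t^2 - 6*t + 9) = (t - 4)*(t - 3)^2*(t - 2)^2*(t - 3)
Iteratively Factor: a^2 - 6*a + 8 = (a - 2)*(a - 4)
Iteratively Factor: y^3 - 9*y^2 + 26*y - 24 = (y - 3)*(y^2 - 6*y + 8) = (y - 3)*(y - 2)*(y - 4)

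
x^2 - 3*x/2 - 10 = (x - 4)*(x + 5/2)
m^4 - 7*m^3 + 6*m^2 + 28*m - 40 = (m - 5)*(m - 2)^2*(m + 2)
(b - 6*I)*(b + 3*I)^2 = b^3 + 27*b + 54*I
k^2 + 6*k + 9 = (k + 3)^2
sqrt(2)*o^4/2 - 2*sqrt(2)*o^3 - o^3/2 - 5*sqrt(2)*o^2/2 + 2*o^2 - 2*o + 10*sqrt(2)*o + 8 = (o - 4)*(o - 2*sqrt(2))*(o + sqrt(2)/2)*(sqrt(2)*o/2 + 1)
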